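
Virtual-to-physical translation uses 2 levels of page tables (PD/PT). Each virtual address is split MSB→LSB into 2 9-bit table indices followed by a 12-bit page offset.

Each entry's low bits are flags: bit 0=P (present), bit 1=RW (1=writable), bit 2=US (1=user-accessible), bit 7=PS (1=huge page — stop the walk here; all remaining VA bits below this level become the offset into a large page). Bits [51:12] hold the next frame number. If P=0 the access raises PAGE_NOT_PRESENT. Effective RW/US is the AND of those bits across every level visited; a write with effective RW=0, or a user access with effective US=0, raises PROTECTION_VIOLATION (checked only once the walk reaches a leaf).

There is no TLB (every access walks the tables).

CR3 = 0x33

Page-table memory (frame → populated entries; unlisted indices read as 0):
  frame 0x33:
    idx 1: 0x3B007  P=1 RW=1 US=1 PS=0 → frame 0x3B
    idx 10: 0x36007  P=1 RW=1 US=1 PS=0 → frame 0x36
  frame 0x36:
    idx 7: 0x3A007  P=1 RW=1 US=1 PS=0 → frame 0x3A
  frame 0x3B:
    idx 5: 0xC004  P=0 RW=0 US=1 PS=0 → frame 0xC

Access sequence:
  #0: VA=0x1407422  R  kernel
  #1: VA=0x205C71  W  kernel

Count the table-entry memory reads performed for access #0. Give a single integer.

Walk each access:
#0 VA=0x1407422 (r,kernel):
  lvl0: tbl 0x33, slot 10 ⇒ 0x36007 (P1/RW1/US1/PS0)
  lvl1: tbl 0x36, slot 7 ⇒ 0x3A007 (P1/RW1/US1/PS0)
  ✓ 0x3A422  — 2 lookups
#1 VA=0x205C71 (w,kernel):
  lvl0: tbl 0x33, slot 1 ⇒ 0x3B007 (P1/RW1/US1/PS0)
  lvl1: tbl 0x3B, slot 5 ⇒ 0xC004 (P0/RW0/US1/PS0)
  ✗ PAGE_NOT_PRESENT  [2 reads]

Entries read for #0: 2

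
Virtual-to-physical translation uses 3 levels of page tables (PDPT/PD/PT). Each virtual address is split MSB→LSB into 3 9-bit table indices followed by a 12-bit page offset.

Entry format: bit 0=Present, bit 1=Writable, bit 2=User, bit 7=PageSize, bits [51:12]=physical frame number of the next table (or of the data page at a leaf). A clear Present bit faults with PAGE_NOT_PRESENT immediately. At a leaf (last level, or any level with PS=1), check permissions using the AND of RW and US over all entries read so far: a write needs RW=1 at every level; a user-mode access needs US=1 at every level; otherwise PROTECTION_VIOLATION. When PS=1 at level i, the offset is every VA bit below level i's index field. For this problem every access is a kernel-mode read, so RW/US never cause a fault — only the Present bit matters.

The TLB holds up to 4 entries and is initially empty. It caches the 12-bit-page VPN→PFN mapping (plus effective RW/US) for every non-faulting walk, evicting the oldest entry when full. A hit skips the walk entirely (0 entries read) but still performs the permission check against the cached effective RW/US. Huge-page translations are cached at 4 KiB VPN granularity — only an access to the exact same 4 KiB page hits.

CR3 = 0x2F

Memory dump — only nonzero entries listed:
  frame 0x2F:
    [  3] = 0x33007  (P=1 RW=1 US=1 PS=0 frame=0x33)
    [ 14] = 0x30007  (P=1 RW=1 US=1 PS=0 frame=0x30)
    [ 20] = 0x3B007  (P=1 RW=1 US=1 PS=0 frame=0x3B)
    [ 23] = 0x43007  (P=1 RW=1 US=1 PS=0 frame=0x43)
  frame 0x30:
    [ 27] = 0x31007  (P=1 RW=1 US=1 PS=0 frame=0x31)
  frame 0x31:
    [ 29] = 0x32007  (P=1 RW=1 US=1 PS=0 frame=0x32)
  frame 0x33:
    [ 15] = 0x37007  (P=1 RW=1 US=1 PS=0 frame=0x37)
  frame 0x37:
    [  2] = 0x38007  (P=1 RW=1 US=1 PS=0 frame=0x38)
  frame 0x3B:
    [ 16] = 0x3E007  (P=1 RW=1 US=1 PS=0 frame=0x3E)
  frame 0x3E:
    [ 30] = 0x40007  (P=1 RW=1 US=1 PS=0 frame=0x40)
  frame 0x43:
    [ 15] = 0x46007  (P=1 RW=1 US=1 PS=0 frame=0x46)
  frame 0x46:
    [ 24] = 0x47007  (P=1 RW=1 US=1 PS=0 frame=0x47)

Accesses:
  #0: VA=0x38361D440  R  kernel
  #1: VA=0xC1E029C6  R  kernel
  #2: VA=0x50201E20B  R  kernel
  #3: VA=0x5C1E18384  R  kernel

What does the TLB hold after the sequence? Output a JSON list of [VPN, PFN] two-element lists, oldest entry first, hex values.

Walk each access:
#0 VA=0x38361D440 (r,kernel):
  L0 @0x2F[14] → 0x30007  P=1,RW=1,US=1,PS=0
  L1 @0x30[27] → 0x31007  P=1,RW=1,US=1,PS=0
  L2 @0x31[29] → 0x32007  P=1,RW=1,US=1,PS=0
  → PA=0x32440  (3 entries read)
#1 VA=0xC1E029C6 (r,kernel):
  L0 @0x2F[3] → 0x33007  P=1,RW=1,US=1,PS=0
  L1 @0x33[15] → 0x37007  P=1,RW=1,US=1,PS=0
  L2 @0x37[2] → 0x38007  P=1,RW=1,US=1,PS=0
  → PA=0x389C6  (3 entries read)
#2 VA=0x50201E20B (r,kernel):
  L0 @0x2F[20] → 0x3B007  P=1,RW=1,US=1,PS=0
  L1 @0x3B[16] → 0x3E007  P=1,RW=1,US=1,PS=0
  L2 @0x3E[30] → 0x40007  P=1,RW=1,US=1,PS=0
  → PA=0x4020B  (3 entries read)
#3 VA=0x5C1E18384 (r,kernel):
  L0 @0x2F[23] → 0x43007  P=1,RW=1,US=1,PS=0
  L1 @0x43[15] → 0x46007  P=1,RW=1,US=1,PS=0
  L2 @0x46[24] → 0x47007  P=1,RW=1,US=1,PS=0
  → PA=0x47384  (3 entries read)

TLB: [["0x38361D", "0x32"], ["0xC1E02", "0x38"], ["0x50201E", "0x40"], ["0x5C1E18", "0x47"]]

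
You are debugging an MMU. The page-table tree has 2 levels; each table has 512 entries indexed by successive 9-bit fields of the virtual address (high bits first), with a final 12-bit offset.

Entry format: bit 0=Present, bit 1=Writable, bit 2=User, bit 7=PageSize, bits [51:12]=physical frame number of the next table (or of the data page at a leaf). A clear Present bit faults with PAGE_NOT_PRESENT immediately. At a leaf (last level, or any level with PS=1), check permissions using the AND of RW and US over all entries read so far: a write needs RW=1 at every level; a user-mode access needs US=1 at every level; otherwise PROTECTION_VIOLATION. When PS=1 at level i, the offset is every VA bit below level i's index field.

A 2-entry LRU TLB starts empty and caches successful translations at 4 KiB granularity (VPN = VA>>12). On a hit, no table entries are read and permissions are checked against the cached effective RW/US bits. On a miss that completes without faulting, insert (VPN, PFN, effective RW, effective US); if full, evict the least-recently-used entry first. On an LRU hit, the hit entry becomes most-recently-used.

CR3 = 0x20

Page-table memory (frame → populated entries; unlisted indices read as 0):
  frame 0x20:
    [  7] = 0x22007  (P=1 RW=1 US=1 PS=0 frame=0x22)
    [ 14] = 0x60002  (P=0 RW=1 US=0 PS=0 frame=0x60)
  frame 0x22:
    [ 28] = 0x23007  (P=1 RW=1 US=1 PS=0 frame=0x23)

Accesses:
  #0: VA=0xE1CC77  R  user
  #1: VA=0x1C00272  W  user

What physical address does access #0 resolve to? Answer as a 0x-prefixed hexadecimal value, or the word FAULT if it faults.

Per-access translation:
#0 VA=0xE1CC77 (r,user):
  [0] read 0x20 idx=7: raw=0x22007 flags P=1 W=1 U=1 S=0
  [1] read 0x22 idx=28: raw=0x23007 flags P=1 W=1 U=1 S=0
  → PA=0x23C77  (2 entries read)
#1 VA=0x1C00272 (w,user):
  [0] read 0x20 idx=14: raw=0x60002 flags P=0 W=1 U=0 S=0
  → PAGE_NOT_PRESENT  (1 entries read)

Access #0 PA: 0x23C77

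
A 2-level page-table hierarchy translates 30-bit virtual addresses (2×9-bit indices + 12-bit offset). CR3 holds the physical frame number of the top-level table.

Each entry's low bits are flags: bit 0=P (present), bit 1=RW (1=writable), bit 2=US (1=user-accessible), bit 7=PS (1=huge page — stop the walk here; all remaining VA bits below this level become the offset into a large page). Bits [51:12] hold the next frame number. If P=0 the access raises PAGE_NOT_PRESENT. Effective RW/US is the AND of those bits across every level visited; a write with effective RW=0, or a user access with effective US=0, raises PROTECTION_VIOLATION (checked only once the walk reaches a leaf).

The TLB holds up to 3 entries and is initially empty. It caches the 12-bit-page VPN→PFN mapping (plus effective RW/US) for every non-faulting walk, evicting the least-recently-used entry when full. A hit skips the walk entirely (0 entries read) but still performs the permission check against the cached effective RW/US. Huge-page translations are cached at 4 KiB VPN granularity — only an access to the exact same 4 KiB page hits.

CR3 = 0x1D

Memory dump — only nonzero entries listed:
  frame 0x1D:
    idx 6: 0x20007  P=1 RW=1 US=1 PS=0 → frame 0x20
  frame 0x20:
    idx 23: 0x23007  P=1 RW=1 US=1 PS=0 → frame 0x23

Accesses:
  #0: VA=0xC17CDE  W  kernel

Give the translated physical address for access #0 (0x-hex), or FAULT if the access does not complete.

Trace:
#0 VA=0xC17CDE (w,kernel):
  lvl0: tbl 0x1D, slot 6 ⇒ 0x20007 (P1/RW1/US1/PS0)
  lvl1: tbl 0x20, slot 23 ⇒ 0x23007 (P1/RW1/US1/PS0)
  ⇒ phys 0x23CDE  [2 reads]

Access #0 PA: 0x23CDE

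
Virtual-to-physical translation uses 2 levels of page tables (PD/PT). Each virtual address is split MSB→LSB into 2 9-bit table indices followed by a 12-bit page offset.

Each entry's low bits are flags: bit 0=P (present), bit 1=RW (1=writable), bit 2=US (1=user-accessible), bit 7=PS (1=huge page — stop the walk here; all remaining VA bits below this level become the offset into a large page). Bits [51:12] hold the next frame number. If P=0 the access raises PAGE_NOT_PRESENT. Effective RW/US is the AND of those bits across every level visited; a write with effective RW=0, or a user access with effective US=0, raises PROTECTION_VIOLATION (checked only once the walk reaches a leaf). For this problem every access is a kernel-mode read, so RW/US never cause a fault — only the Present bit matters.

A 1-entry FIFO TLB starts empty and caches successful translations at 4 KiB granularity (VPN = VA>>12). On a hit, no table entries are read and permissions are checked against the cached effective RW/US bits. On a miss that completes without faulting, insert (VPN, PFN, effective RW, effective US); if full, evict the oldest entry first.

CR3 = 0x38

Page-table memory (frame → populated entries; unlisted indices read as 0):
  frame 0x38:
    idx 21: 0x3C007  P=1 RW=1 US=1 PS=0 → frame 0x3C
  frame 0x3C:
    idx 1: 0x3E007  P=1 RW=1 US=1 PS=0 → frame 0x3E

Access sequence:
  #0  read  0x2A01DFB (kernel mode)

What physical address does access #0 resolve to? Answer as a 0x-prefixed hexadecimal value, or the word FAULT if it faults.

Trace:
#0 VA=0x2A01DFB (r,kernel):
  lvl0: tbl 0x38, slot 21 ⇒ 0x3C007 (P1/RW1/US1/PS0)
  lvl1: tbl 0x3C, slot 1 ⇒ 0x3E007 (P1/RW1/US1/PS0)
  ⇒ phys 0x3EDFB  [2 reads]

Access #0 PA: 0x3EDFB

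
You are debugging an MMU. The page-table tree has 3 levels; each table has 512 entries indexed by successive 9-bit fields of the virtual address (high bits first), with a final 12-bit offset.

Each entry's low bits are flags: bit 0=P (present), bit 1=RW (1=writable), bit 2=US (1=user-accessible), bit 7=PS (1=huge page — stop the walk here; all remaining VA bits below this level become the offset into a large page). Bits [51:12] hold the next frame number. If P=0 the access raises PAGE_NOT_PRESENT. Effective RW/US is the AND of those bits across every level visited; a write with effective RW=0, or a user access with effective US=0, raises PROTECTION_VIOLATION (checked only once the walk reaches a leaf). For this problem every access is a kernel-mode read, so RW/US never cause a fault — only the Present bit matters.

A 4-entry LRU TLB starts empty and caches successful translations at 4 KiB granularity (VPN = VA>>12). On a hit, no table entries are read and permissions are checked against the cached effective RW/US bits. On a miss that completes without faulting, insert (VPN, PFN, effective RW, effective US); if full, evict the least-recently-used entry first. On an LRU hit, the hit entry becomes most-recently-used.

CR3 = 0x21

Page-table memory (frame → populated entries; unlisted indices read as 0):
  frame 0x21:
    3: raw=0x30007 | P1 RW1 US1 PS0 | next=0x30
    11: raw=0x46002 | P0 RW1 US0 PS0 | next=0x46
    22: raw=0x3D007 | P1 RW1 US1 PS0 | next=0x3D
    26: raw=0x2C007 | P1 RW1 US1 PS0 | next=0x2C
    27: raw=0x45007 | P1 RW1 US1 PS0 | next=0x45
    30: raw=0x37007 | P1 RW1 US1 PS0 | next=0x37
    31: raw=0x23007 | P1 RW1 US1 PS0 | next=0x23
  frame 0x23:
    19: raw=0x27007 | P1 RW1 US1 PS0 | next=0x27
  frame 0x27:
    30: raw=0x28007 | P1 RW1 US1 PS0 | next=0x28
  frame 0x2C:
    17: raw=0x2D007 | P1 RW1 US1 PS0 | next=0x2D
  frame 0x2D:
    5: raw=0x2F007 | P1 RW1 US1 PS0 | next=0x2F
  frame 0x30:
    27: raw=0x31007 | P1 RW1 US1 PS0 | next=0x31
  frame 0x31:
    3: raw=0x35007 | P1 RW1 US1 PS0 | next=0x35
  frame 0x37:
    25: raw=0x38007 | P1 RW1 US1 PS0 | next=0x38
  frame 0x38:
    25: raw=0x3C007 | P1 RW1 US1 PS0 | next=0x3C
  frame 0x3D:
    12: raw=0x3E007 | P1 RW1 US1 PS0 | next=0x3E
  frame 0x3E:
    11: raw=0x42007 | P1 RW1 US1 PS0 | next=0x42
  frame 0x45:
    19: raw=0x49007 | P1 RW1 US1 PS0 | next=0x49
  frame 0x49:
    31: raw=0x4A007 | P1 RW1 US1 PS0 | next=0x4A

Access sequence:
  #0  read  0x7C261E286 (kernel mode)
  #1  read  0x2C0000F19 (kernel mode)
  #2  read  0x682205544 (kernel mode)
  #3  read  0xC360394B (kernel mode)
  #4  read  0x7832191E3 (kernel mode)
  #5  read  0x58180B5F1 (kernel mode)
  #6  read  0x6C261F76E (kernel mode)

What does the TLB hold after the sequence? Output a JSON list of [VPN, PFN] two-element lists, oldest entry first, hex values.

Trace:
#0 VA=0x7C261E286 (r,kernel):
  L0 @0x21[31] → 0x23007  P=1,RW=1,US=1,PS=0
  L1 @0x23[19] → 0x27007  P=1,RW=1,US=1,PS=0
  L2 @0x27[30] → 0x28007  P=1,RW=1,US=1,PS=0
  ⇒ phys 0x28286  [3 reads]
#1 VA=0x2C0000F19 (r,kernel):
  L0 @0x21[11] → 0x46002  P=0,RW=1,US=0,PS=0
  ✗ PAGE_NOT_PRESENT  [1 reads]
#2 VA=0x682205544 (r,kernel):
  L0 @0x21[26] → 0x2C007  P=1,RW=1,US=1,PS=0
  L1 @0x2C[17] → 0x2D007  P=1,RW=1,US=1,PS=0
  L2 @0x2D[5] → 0x2F007  P=1,RW=1,US=1,PS=0
  ⇒ phys 0x2F544  [3 reads]
#3 VA=0xC360394B (r,kernel):
  L0 @0x21[3] → 0x30007  P=1,RW=1,US=1,PS=0
  L1 @0x30[27] → 0x31007  P=1,RW=1,US=1,PS=0
  L2 @0x31[3] → 0x35007  P=1,RW=1,US=1,PS=0
  ⇒ phys 0x3594B  [3 reads]
#4 VA=0x7832191E3 (r,kernel):
  L0 @0x21[30] → 0x37007  P=1,RW=1,US=1,PS=0
  L1 @0x37[25] → 0x38007  P=1,RW=1,US=1,PS=0
  L2 @0x38[25] → 0x3C007  P=1,RW=1,US=1,PS=0
  ⇒ phys 0x3C1E3  [3 reads]
#5 VA=0x58180B5F1 (r,kernel):
  L0 @0x21[22] → 0x3D007  P=1,RW=1,US=1,PS=0
  L1 @0x3D[12] → 0x3E007  P=1,RW=1,US=1,PS=0
  L2 @0x3E[11] → 0x42007  P=1,RW=1,US=1,PS=0
  ⇒ phys 0x425F1  [3 reads]
#6 VA=0x6C261F76E (r,kernel):
  L0 @0x21[27] → 0x45007  P=1,RW=1,US=1,PS=0
  L1 @0x45[19] → 0x49007  P=1,RW=1,US=1,PS=0
  L2 @0x49[31] → 0x4A007  P=1,RW=1,US=1,PS=0
  ⇒ phys 0x4A76E  [3 reads]

TLB: [["0xC3603", "0x35"], ["0x783219", "0x3C"], ["0x58180B", "0x42"], ["0x6C261F", "0x4A"]]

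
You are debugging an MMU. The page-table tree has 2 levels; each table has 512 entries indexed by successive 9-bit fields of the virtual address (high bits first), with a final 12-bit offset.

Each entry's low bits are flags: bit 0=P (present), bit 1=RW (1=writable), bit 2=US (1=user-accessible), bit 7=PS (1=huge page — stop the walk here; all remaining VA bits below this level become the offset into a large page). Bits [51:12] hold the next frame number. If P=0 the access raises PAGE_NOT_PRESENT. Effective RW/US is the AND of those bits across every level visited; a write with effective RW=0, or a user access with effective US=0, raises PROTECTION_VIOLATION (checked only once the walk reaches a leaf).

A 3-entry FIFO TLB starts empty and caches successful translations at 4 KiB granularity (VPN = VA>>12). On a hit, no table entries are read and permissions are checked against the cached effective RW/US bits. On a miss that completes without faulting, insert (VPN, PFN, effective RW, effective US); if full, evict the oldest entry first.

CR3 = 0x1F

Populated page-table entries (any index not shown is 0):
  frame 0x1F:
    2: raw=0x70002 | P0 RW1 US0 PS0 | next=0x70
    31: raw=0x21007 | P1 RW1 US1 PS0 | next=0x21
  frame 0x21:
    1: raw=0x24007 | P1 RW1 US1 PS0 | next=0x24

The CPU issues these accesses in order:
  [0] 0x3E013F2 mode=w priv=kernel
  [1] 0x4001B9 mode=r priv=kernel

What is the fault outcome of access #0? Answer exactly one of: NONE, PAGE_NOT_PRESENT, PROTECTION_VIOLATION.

Per-access translation:
#0 VA=0x3E013F2 (w,kernel):
  L0 @0x1F[31] → 0x21007  P=1,RW=1,US=1,PS=0
  L1 @0x21[1] → 0x24007  P=1,RW=1,US=1,PS=0
  → PA=0x243F2  (2 entries read)
#1 VA=0x4001B9 (r,kernel):
  L0 @0x1F[2] → 0x70002  P=0,RW=1,US=0,PS=0
  ⇒ fault: PAGE_NOT_PRESENT  — 1 lookups

Access #0 fault: NONE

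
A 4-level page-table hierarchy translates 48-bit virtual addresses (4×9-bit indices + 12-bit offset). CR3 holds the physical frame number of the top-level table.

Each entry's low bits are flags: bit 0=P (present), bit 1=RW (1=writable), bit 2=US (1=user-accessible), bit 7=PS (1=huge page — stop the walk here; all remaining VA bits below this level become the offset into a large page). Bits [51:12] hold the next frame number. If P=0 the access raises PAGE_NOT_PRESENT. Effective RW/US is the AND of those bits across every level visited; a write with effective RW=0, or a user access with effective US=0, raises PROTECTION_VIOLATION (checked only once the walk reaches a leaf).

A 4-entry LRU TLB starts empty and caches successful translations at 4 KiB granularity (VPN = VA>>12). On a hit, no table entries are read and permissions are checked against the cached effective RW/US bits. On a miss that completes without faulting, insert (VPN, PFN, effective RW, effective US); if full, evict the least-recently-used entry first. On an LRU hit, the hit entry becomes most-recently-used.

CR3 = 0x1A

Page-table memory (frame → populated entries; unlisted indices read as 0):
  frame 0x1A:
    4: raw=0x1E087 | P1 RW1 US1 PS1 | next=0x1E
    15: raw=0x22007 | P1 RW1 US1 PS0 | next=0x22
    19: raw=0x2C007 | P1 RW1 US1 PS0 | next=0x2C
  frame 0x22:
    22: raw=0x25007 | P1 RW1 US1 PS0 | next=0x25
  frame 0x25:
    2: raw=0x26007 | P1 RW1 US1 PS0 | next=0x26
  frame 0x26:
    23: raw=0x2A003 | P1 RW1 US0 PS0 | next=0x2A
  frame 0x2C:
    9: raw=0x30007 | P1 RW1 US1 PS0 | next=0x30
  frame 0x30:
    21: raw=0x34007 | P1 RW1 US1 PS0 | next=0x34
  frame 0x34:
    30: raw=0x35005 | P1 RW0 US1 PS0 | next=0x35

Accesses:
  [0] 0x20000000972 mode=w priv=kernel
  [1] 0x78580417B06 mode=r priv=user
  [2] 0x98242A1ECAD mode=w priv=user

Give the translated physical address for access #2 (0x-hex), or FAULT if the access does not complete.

Per-access translation:
#0 VA=0x20000000972 (w,kernel):
  [0] read 0x1A idx=4: raw=0x1E087 flags P=1 W=1 U=1 S=1
  → PA=0x1E972 (huge @L0)  (1 entries read)
#1 VA=0x78580417B06 (r,user):
  [0] read 0x1A idx=15: raw=0x22007 flags P=1 W=1 U=1 S=0
  [1] read 0x22 idx=22: raw=0x25007 flags P=1 W=1 U=1 S=0
  [2] read 0x25 idx=2: raw=0x26007 flags P=1 W=1 U=1 S=0
  [3] read 0x26 idx=23: raw=0x2A003 flags P=1 W=1 U=0 S=0
  ✗ PROTECTION_VIOLATION  [4 reads]
#2 VA=0x98242A1ECAD (w,user):
  [0] read 0x1A idx=19: raw=0x2C007 flags P=1 W=1 U=1 S=0
  [1] read 0x2C idx=9: raw=0x30007 flags P=1 W=1 U=1 S=0
  [2] read 0x30 idx=21: raw=0x34007 flags P=1 W=1 U=1 S=0
  [3] read 0x34 idx=30: raw=0x35005 flags P=1 W=0 U=1 S=0
  ✗ PROTECTION_VIOLATION  [4 reads]

Access #2 PA: FAULT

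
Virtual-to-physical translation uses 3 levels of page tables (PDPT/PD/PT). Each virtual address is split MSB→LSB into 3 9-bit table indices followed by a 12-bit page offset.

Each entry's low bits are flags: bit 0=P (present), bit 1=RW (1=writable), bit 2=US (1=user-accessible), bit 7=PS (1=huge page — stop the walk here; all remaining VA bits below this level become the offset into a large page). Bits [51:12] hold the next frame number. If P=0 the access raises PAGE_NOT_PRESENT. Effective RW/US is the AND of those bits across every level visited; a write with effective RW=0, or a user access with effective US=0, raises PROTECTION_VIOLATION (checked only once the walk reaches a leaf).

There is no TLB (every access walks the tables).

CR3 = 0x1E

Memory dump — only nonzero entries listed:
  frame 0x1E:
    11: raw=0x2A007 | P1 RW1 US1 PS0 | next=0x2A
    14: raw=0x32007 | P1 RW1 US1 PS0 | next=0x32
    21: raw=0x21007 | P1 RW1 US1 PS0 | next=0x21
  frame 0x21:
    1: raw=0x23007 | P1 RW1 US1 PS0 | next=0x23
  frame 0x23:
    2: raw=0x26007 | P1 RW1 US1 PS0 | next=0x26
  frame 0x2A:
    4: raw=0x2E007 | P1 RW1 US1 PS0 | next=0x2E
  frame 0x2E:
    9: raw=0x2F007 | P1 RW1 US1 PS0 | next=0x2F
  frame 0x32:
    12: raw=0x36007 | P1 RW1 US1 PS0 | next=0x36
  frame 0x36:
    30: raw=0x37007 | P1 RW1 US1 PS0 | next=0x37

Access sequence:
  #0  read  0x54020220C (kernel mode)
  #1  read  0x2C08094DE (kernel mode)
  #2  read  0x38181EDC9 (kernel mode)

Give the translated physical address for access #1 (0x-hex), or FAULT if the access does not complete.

Trace:
#0 VA=0x54020220C (r,kernel):
  lvl0: tbl 0x1E, slot 21 ⇒ 0x21007 (P1/RW1/US1/PS0)
  lvl1: tbl 0x21, slot 1 ⇒ 0x23007 (P1/RW1/US1/PS0)
  lvl2: tbl 0x23, slot 2 ⇒ 0x26007 (P1/RW1/US1/PS0)
  → PA=0x2620C  (3 entries read)
#1 VA=0x2C08094DE (r,kernel):
  lvl0: tbl 0x1E, slot 11 ⇒ 0x2A007 (P1/RW1/US1/PS0)
  lvl1: tbl 0x2A, slot 4 ⇒ 0x2E007 (P1/RW1/US1/PS0)
  lvl2: tbl 0x2E, slot 9 ⇒ 0x2F007 (P1/RW1/US1/PS0)
  → PA=0x2F4DE  (3 entries read)
#2 VA=0x38181EDC9 (r,kernel):
  lvl0: tbl 0x1E, slot 14 ⇒ 0x32007 (P1/RW1/US1/PS0)
  lvl1: tbl 0x32, slot 12 ⇒ 0x36007 (P1/RW1/US1/PS0)
  lvl2: tbl 0x36, slot 30 ⇒ 0x37007 (P1/RW1/US1/PS0)
  → PA=0x37DC9  (3 entries read)

Access #1 PA: 0x2F4DE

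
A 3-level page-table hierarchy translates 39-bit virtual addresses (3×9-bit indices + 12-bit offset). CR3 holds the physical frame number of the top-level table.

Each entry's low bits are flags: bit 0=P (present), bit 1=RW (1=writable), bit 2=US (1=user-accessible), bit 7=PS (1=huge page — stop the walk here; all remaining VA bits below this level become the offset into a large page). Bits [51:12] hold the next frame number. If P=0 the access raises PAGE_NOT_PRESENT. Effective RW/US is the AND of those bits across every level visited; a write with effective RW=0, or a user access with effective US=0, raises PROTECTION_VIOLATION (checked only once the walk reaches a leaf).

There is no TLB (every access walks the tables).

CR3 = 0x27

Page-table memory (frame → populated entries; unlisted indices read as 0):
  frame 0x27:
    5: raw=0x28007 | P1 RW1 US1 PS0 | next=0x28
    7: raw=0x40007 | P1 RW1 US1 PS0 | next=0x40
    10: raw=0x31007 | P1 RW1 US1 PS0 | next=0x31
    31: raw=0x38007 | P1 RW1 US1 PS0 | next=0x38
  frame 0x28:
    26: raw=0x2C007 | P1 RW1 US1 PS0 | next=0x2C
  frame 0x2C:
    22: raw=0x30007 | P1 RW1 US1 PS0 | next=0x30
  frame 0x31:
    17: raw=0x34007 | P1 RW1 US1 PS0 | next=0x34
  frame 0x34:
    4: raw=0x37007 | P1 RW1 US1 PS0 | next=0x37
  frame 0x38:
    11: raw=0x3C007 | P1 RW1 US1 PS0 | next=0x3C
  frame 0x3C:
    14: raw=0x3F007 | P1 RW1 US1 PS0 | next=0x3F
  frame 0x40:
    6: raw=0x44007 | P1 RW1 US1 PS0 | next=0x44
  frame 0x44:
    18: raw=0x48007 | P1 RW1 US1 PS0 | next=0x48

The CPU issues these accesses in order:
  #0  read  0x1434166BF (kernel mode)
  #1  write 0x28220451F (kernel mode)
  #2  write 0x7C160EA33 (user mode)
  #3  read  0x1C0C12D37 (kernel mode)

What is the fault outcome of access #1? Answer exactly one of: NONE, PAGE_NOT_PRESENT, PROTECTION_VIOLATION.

Trace:
#0 VA=0x1434166BF (r,kernel):
  L0 @0x27[5] → 0x28007  P=1,RW=1,US=1,PS=0
  L1 @0x28[26] → 0x2C007  P=1,RW=1,US=1,PS=0
  L2 @0x2C[22] → 0x30007  P=1,RW=1,US=1,PS=0
  → PA=0x306BF  (3 entries read)
#1 VA=0x28220451F (w,kernel):
  L0 @0x27[10] → 0x31007  P=1,RW=1,US=1,PS=0
  L1 @0x31[17] → 0x34007  P=1,RW=1,US=1,PS=0
  L2 @0x34[4] → 0x37007  P=1,RW=1,US=1,PS=0
  → PA=0x3751F  (3 entries read)
#2 VA=0x7C160EA33 (w,user):
  L0 @0x27[31] → 0x38007  P=1,RW=1,US=1,PS=0
  L1 @0x38[11] → 0x3C007  P=1,RW=1,US=1,PS=0
  L2 @0x3C[14] → 0x3F007  P=1,RW=1,US=1,PS=0
  → PA=0x3FA33  (3 entries read)
#3 VA=0x1C0C12D37 (r,kernel):
  L0 @0x27[7] → 0x40007  P=1,RW=1,US=1,PS=0
  L1 @0x40[6] → 0x44007  P=1,RW=1,US=1,PS=0
  L2 @0x44[18] → 0x48007  P=1,RW=1,US=1,PS=0
  → PA=0x48D37  (3 entries read)

Access #1 fault: NONE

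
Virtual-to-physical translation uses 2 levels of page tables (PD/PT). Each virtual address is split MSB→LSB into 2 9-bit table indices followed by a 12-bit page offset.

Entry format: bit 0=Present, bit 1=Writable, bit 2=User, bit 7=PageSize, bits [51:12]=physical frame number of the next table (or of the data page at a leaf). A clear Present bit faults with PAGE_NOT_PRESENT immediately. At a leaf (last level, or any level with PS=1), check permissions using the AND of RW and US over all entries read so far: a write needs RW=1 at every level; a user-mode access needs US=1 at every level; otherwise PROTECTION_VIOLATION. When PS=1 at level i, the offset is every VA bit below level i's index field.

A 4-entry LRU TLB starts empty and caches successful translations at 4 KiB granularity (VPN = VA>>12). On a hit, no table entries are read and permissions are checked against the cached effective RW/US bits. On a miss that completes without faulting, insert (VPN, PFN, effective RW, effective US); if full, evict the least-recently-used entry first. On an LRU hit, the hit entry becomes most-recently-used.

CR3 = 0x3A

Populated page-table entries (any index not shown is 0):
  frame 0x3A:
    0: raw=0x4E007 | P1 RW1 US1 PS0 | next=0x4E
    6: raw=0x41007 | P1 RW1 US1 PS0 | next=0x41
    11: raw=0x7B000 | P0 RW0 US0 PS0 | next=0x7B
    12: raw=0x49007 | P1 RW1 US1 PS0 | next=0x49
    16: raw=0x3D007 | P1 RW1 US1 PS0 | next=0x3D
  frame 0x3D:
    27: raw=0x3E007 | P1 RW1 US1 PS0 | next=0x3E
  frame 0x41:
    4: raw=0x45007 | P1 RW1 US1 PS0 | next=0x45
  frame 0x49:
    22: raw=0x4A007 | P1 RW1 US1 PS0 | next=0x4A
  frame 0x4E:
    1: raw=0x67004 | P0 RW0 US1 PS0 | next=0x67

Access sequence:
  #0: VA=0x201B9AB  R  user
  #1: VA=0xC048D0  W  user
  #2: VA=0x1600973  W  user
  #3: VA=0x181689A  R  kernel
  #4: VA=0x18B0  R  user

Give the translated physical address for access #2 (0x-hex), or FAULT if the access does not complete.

Walk each access:
#0 VA=0x201B9AB (r,user):
  lvl0: tbl 0x3A, slot 16 ⇒ 0x3D007 (P1/RW1/US1/PS0)
  lvl1: tbl 0x3D, slot 27 ⇒ 0x3E007 (P1/RW1/US1/PS0)
  ⇒ phys 0x3E9AB  [2 reads]
#1 VA=0xC048D0 (w,user):
  lvl0: tbl 0x3A, slot 6 ⇒ 0x41007 (P1/RW1/US1/PS0)
  lvl1: tbl 0x41, slot 4 ⇒ 0x45007 (P1/RW1/US1/PS0)
  ⇒ phys 0x458D0  [2 reads]
#2 VA=0x1600973 (w,user):
  lvl0: tbl 0x3A, slot 11 ⇒ 0x7B000 (P0/RW0/US0/PS0)
  ✗ PAGE_NOT_PRESENT  [1 reads]
#3 VA=0x181689A (r,kernel):
  lvl0: tbl 0x3A, slot 12 ⇒ 0x49007 (P1/RW1/US1/PS0)
  lvl1: tbl 0x49, slot 22 ⇒ 0x4A007 (P1/RW1/US1/PS0)
  ⇒ phys 0x4A89A  [2 reads]
#4 VA=0x18B0 (r,user):
  lvl0: tbl 0x3A, slot 0 ⇒ 0x4E007 (P1/RW1/US1/PS0)
  lvl1: tbl 0x4E, slot 1 ⇒ 0x67004 (P0/RW0/US1/PS0)
  ✗ PAGE_NOT_PRESENT  [2 reads]

Access #2 PA: FAULT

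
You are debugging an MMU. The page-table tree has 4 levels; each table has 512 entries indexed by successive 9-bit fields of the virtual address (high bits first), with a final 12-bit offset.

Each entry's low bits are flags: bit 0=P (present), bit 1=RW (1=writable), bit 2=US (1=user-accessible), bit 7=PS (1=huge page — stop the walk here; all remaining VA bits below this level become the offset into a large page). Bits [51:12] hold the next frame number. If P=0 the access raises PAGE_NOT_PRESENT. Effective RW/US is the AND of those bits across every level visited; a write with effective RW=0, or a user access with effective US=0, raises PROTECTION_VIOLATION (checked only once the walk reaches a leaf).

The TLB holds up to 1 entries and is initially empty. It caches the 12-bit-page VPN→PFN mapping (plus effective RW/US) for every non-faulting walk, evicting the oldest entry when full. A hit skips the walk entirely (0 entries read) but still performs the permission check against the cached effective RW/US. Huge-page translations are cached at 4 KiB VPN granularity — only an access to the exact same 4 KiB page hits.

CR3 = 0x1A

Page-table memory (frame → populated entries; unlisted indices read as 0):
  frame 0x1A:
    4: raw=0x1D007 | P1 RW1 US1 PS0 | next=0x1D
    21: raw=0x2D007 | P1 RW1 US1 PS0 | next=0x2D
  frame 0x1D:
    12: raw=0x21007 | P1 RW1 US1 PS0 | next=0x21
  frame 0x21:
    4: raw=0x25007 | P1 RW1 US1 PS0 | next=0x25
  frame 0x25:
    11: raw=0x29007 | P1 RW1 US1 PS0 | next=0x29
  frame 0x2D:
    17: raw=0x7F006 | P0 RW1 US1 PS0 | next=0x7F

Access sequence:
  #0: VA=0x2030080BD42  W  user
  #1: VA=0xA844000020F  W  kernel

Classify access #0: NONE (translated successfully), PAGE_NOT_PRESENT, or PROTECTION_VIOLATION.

Per-access translation:
#0 VA=0x2030080BD42 (w,user):
  [0] read 0x1A idx=4: raw=0x1D007 flags P=1 W=1 U=1 S=0
  [1] read 0x1D idx=12: raw=0x21007 flags P=1 W=1 U=1 S=0
  [2] read 0x21 idx=4: raw=0x25007 flags P=1 W=1 U=1 S=0
  [3] read 0x25 idx=11: raw=0x29007 flags P=1 W=1 U=1 S=0
  ✓ 0x29D42  — 4 lookups
#1 VA=0xA844000020F (w,kernel):
  [0] read 0x1A idx=21: raw=0x2D007 flags P=1 W=1 U=1 S=0
  [1] read 0x2D idx=17: raw=0x7F006 flags P=0 W=1 U=1 S=0
  ✗ PAGE_NOT_PRESENT  [2 reads]

Access #0 fault: NONE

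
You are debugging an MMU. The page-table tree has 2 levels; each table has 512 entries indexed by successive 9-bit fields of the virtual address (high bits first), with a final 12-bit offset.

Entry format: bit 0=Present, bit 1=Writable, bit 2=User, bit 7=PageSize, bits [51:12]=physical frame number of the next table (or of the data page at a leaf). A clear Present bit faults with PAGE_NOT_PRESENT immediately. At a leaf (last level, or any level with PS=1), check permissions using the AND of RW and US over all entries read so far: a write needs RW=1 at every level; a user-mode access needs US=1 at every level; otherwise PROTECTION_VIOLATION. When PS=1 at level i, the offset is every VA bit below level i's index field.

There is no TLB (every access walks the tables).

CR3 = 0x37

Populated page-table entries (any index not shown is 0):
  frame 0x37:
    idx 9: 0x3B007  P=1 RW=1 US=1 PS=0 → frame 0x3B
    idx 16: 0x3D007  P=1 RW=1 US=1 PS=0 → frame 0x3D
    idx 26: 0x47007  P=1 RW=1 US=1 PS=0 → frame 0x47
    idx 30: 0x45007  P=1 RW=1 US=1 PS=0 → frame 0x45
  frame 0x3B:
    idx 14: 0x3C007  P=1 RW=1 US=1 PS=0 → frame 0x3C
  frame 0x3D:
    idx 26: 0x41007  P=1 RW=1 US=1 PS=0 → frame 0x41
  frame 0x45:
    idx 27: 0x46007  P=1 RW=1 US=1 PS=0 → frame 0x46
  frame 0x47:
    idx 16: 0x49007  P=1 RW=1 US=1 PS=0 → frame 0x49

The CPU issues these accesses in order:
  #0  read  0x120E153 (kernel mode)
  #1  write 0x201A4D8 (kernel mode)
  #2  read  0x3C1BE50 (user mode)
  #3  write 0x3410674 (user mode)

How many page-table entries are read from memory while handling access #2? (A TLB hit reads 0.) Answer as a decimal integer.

Walk each access:
#0 VA=0x120E153 (r,kernel):
  L0: frame=0x37 idx=9 entry=0x3B007 [P=1 RW=1 US=1 PS=0]
  L1: frame=0x3B idx=14 entry=0x3C007 [P=1 RW=1 US=1 PS=0]
  → PA=0x3C153  (2 entries read)
#1 VA=0x201A4D8 (w,kernel):
  L0: frame=0x37 idx=16 entry=0x3D007 [P=1 RW=1 US=1 PS=0]
  L1: frame=0x3D idx=26 entry=0x41007 [P=1 RW=1 US=1 PS=0]
  → PA=0x414D8  (2 entries read)
#2 VA=0x3C1BE50 (r,user):
  L0: frame=0x37 idx=30 entry=0x45007 [P=1 RW=1 US=1 PS=0]
  L1: frame=0x45 idx=27 entry=0x46007 [P=1 RW=1 US=1 PS=0]
  → PA=0x46E50  (2 entries read)
#3 VA=0x3410674 (w,user):
  L0: frame=0x37 idx=26 entry=0x47007 [P=1 RW=1 US=1 PS=0]
  L1: frame=0x47 idx=16 entry=0x49007 [P=1 RW=1 US=1 PS=0]
  → PA=0x49674  (2 entries read)

Entries read for #2: 2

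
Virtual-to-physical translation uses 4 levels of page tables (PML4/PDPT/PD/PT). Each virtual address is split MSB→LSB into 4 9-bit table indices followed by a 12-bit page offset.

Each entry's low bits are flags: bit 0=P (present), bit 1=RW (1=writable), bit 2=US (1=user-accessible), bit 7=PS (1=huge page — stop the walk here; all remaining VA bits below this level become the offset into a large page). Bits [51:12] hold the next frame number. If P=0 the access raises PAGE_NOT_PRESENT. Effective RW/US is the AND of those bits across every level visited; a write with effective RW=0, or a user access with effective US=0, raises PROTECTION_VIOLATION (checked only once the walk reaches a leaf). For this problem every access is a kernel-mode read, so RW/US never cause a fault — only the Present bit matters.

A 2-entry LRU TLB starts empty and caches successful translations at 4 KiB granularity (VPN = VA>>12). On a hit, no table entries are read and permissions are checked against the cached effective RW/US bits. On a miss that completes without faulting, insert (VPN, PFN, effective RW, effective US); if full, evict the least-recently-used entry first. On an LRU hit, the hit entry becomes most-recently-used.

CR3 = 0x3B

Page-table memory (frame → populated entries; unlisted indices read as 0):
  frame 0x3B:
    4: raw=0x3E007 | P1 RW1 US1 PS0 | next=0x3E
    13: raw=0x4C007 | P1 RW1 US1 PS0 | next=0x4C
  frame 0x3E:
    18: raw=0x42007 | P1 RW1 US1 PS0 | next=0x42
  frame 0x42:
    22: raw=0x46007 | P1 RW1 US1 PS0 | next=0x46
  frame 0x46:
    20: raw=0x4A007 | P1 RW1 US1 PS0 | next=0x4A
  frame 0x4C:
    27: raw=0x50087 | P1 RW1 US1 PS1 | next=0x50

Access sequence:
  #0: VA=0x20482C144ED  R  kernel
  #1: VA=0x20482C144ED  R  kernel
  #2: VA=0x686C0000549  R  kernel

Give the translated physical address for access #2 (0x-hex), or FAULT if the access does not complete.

Trace:
#0 VA=0x20482C144ED (r,kernel):
  lvl0: tbl 0x3B, slot 4 ⇒ 0x3E007 (P1/RW1/US1/PS0)
  lvl1: tbl 0x3E, slot 18 ⇒ 0x42007 (P1/RW1/US1/PS0)
  lvl2: tbl 0x42, slot 22 ⇒ 0x46007 (P1/RW1/US1/PS0)
  lvl3: tbl 0x46, slot 20 ⇒ 0x4A007 (P1/RW1/US1/PS0)
  ✓ 0x4A4ED  — 4 lookups
#1 VA=0x20482C144ED (r,kernel):
  TLB hit vpn=0x20482C14 → PA=0x4A4ED
#2 VA=0x686C0000549 (r,kernel):
  lvl0: tbl 0x3B, slot 13 ⇒ 0x4C007 (P1/RW1/US1/PS0)
  lvl1: tbl 0x4C, slot 27 ⇒ 0x50087 (P1/RW1/US1/PS1)
  ✓ 0x50549 (huge @L1)  — 2 lookups

Access #2 PA: 0x50549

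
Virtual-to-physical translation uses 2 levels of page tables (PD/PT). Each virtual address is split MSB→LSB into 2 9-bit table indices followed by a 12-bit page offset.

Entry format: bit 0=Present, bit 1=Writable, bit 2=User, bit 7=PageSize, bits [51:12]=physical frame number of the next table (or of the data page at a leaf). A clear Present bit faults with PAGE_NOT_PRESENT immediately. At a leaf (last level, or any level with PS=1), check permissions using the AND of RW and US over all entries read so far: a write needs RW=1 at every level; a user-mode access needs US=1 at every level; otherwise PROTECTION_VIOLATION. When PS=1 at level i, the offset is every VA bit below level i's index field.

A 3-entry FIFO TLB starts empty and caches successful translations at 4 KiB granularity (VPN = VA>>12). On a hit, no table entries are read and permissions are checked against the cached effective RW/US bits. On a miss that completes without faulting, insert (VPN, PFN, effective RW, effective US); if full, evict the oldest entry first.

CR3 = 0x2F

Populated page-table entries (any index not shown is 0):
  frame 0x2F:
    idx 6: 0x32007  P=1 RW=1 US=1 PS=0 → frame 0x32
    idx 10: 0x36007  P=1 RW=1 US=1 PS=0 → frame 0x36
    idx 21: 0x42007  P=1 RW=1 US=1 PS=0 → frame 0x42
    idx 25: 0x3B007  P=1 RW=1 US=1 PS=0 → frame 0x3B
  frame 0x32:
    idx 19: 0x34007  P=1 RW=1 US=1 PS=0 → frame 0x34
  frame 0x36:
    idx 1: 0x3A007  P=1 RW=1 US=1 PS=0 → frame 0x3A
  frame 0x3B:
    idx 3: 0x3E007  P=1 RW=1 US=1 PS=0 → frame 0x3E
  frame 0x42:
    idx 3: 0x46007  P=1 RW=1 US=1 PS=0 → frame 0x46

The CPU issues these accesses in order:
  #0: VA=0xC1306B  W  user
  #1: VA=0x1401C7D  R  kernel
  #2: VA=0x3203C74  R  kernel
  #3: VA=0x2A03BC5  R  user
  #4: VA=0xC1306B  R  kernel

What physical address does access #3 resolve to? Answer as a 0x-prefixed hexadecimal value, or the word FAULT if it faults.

Trace:
#0 VA=0xC1306B (w,user):
  lvl0: tbl 0x2F, slot 6 ⇒ 0x32007 (P1/RW1/US1/PS0)
  lvl1: tbl 0x32, slot 19 ⇒ 0x34007 (P1/RW1/US1/PS0)
  ⇒ phys 0x3406B  [2 reads]
#1 VA=0x1401C7D (r,kernel):
  lvl0: tbl 0x2F, slot 10 ⇒ 0x36007 (P1/RW1/US1/PS0)
  lvl1: tbl 0x36, slot 1 ⇒ 0x3A007 (P1/RW1/US1/PS0)
  ⇒ phys 0x3AC7D  [2 reads]
#2 VA=0x3203C74 (r,kernel):
  lvl0: tbl 0x2F, slot 25 ⇒ 0x3B007 (P1/RW1/US1/PS0)
  lvl1: tbl 0x3B, slot 3 ⇒ 0x3E007 (P1/RW1/US1/PS0)
  ⇒ phys 0x3EC74  [2 reads]
#3 VA=0x2A03BC5 (r,user):
  lvl0: tbl 0x2F, slot 21 ⇒ 0x42007 (P1/RW1/US1/PS0)
  lvl1: tbl 0x42, slot 3 ⇒ 0x46007 (P1/RW1/US1/PS0)
  ⇒ phys 0x46BC5  [2 reads]
#4 VA=0xC1306B (r,kernel):
  lvl0: tbl 0x2F, slot 6 ⇒ 0x32007 (P1/RW1/US1/PS0)
  lvl1: tbl 0x32, slot 19 ⇒ 0x34007 (P1/RW1/US1/PS0)
  ⇒ phys 0x3406B  [2 reads]

Access #3 PA: 0x46BC5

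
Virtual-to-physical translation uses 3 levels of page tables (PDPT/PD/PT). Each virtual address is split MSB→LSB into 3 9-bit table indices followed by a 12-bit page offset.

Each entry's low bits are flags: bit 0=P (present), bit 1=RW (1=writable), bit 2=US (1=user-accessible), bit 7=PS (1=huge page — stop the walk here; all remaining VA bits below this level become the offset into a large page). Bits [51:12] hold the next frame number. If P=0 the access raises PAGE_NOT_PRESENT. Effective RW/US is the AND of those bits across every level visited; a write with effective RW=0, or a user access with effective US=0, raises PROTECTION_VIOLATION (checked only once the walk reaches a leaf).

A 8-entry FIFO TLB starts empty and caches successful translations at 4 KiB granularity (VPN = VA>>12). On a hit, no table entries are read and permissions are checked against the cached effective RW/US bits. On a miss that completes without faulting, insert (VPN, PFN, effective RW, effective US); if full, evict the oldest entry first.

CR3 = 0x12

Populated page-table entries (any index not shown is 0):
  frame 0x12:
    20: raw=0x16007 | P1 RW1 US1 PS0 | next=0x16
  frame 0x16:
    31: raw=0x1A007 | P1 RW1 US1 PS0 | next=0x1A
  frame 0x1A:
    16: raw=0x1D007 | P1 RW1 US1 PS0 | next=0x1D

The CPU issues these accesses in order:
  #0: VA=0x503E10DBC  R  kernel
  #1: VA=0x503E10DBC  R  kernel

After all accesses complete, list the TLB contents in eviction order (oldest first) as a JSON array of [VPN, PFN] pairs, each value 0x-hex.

Trace:
#0 VA=0x503E10DBC (r,kernel):
  lvl0: tbl 0x12, slot 20 ⇒ 0x16007 (P1/RW1/US1/PS0)
  lvl1: tbl 0x16, slot 31 ⇒ 0x1A007 (P1/RW1/US1/PS0)
  lvl2: tbl 0x1A, slot 16 ⇒ 0x1D007 (P1/RW1/US1/PS0)
  → PA=0x1DDBC  (3 entries read)
#1 VA=0x503E10DBC (r,kernel):
  TLB hit vpn=0x503E10 → PA=0x1DDBC

TLB: [["0x503E10", "0x1D"]]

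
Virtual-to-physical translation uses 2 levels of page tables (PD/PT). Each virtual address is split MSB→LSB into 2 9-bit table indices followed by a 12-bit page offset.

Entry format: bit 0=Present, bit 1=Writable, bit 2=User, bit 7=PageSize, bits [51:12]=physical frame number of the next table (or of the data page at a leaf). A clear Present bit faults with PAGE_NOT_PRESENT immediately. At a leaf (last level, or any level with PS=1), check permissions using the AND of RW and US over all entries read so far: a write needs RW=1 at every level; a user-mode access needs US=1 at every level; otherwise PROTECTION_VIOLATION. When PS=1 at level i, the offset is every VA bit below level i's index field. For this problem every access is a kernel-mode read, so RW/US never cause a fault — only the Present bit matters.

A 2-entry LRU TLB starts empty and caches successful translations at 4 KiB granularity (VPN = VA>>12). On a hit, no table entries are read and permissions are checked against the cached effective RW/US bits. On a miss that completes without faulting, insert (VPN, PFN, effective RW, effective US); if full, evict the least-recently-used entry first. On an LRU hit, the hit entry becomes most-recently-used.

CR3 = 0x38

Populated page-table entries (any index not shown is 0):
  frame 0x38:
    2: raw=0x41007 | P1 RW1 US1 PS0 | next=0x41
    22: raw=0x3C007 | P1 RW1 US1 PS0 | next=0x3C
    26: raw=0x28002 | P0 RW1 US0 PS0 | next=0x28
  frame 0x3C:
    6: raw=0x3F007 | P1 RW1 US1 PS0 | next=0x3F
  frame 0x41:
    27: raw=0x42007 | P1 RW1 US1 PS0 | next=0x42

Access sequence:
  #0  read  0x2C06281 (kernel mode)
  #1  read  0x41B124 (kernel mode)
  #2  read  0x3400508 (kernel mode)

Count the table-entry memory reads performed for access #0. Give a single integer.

Walk each access:
#0 VA=0x2C06281 (r,kernel):
  [0] read 0x38 idx=22: raw=0x3C007 flags P=1 W=1 U=1 S=0
  [1] read 0x3C idx=6: raw=0x3F007 flags P=1 W=1 U=1 S=0
  ✓ 0x3F281  — 2 lookups
#1 VA=0x41B124 (r,kernel):
  [0] read 0x38 idx=2: raw=0x41007 flags P=1 W=1 U=1 S=0
  [1] read 0x41 idx=27: raw=0x42007 flags P=1 W=1 U=1 S=0
  ✓ 0x42124  — 2 lookups
#2 VA=0x3400508 (r,kernel):
  [0] read 0x38 idx=26: raw=0x28002 flags P=0 W=1 U=0 S=0
  ⇒ fault: PAGE_NOT_PRESENT  — 1 lookups

Entries read for #0: 2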